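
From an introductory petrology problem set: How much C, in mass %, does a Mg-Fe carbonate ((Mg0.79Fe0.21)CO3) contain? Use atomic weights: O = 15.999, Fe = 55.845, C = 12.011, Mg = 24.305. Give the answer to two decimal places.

13.21 mass %

Formula mass = 0.79×24.305 + 0.21×55.845 + 1×12.011 + 3×15.999 = 90.936 g/mol, of which 12.011 g is C.
So C makes up 12.011/90.936 = 0.1321 of the mass, i.e. 13.21%.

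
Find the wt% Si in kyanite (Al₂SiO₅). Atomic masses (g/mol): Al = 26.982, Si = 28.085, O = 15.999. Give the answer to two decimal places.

M(Al₂SiO₅) = 162.044 g/mol.
Si contributes 1 × 28.085 = 28.085 g per mole.
28.085/162.044 = 0.1733 → 17.33%.

17.33 weight percent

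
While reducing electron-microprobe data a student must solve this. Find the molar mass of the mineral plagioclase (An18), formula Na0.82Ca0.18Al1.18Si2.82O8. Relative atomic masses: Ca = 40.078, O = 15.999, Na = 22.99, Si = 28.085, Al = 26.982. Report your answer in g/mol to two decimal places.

265.10 g/mol

M = 0.82·22.99 + 0.18·40.078 + 1.18·26.982 + 2.82·28.085 + 8·15.999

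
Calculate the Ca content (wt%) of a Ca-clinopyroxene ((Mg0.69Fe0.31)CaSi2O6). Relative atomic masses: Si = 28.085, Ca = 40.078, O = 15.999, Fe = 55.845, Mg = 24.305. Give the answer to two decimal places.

17.71 wt%

Molar mass of (Mg0.69Fe0.31)CaSi2O6: 0.69·24.305 + 0.31·55.845 + 1·40.078 + 2·28.085 + 6·15.999 = 226.324 g/mol.
Mass of Ca per formula unit: 1 × 40.078 = 40.078 g.
Weight fraction Ca = 40.078 / 226.324 = 0.1771.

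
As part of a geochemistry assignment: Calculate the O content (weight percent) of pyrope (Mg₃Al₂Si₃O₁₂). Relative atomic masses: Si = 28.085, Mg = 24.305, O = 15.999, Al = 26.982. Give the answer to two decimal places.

47.63 weight percent

Molar mass of Mg₃Al₂Si₃O₁₂: 3·24.305 + 2·26.982 + 3·28.085 + 12·15.999 = 403.122 g/mol.
Mass of O per formula unit: 12 × 15.999 = 191.988 g.
Weight fraction O = 191.988 / 403.122 = 0.4763.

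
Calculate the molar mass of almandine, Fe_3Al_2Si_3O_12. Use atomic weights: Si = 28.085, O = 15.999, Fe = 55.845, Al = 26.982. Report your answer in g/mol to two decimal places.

497.74 g/mol

Fe: 3 × 55.845 = 167.5350
Al: 2 × 26.982 = 53.9640
Si: 3 × 28.085 = 84.2550
O: 12 × 15.999 = 191.9880
Summing the contributions gives the formula mass.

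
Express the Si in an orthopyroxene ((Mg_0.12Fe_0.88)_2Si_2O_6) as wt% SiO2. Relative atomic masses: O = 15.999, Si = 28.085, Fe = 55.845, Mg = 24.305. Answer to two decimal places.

Formula mass = 256.284 g/mol.
2 Si → 2.0000 mol SiO2 per formula unit; M(SiO2) = 60.083, so SiO2 mass = 120.166 g.
120.166/256.284 × 100 = 46.89 wt%.

46.89 wt%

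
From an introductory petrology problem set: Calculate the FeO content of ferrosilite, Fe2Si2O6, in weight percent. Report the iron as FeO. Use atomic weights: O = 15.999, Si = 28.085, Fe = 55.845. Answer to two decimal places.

Molar mass of Fe2Si2O6 = 2*55.845 + 2*28.085 + 6*15.999 = 263.854 g/mol.
Each formula unit contains 2 Fe, equivalent to 2/1 = 2.0000 mol FeO.
M(FeO) = 1×55.845 + 1×15.999 = 71.844 g/mol.
Mass of FeO per formula unit = 2.0000 × 71.844 = 143.688 g.
FeO wt% = 143.688 / 263.854 × 100 = 54.46%.

54.46 wt%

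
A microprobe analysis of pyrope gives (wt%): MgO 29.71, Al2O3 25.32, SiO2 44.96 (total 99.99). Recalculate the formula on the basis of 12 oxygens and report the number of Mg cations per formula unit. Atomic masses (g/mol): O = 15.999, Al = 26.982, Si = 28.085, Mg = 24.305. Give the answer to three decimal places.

2.970 Mg apfu

MgO: 29.71/40.304 = 0.73715 mol → 0.73715 mol Mg, 0.73715 mol O.
Al2O3: 25.32/101.961 = 0.24833 mol → 0.49666 mol Al, 0.74499 mol O.
SiO2: 44.96/60.083 = 0.74830 mol → 0.74830 mol Si, 1.49660 mol O.
Total oxygen = 2.97874 mol. Normalization factor = 12/2.97874 = 4.02855.
Mg per 12 O = 0.73715 × 4.02855 = 2.970.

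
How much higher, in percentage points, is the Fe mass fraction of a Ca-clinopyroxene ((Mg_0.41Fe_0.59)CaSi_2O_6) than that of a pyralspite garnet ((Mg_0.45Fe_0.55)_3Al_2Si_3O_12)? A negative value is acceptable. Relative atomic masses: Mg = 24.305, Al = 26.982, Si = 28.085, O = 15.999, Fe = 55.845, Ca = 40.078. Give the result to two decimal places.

M((Mg_0.41Fe_0.59)CaSi_2O_6) = 235.156 g/mol, so wt% Fe = 32.949/235.156 × 100 = 14.01%.
M((Mg_0.45Fe_0.55)_3Al_2Si_3O_12) = 455.163 g/mol, so wt% Fe = 92.144/455.163 × 100 = 20.24%.
14.01 − 20.24 = -6.23 pp.

-6.23 percentage points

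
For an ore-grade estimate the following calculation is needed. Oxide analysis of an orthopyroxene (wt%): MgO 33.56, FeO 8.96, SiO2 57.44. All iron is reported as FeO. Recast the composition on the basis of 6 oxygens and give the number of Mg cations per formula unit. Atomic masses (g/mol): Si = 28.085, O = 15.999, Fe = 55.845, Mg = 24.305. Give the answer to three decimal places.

1.741 Mg apfu

MgO (M=40.304): mol = 0.83267; Mg = 0.83267, O = 0.83267.
FeO (M=71.844): mol = 0.12471; Fe = 0.12471, O = 0.12471.
SiO2 (M=60.083): mol = 0.95601; Si = 0.95601, O = 1.91202.
ΣO = 2.86940; factor = 6/ΣO = 2.09103.
Mg apfu = 0.83267 × 2.09103 = 1.741.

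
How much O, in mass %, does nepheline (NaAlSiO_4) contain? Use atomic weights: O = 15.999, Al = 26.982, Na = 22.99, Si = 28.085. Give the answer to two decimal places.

45.05 mass %

Formula mass = 1×22.99 + 1×26.982 + 1×28.085 + 4×15.999 = 142.053 g/mol, of which 63.996 g is O.
So O makes up 63.996/142.053 = 0.4505 of the mass, i.e. 45.05%.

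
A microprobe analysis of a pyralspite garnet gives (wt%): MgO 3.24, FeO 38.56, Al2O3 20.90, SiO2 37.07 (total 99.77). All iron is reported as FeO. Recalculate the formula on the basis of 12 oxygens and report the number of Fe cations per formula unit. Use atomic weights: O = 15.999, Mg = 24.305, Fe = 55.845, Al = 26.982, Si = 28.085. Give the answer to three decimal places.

MgO (M=40.304): mol = 0.08039; Mg = 0.08039, O = 0.08039.
FeO (M=71.844): mol = 0.53672; Fe = 0.53672, O = 0.53672.
Al2O3 (M=101.961): mol = 0.20498; Al = 0.40996, O = 0.61494.
SiO2 (M=60.083): mol = 0.61698; Si = 0.61698, O = 1.23396.
ΣO = 2.46601; factor = 12/ΣO = 4.86616.
Fe apfu = 0.53672 × 4.86616 = 2.612.

2.612 Fe apfu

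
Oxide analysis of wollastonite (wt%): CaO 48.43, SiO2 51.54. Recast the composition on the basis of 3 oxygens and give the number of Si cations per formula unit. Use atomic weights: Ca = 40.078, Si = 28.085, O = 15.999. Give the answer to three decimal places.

CaO (M=56.077): mol = 0.86363; Ca = 0.86363, O = 0.86363.
SiO2 (M=60.083): mol = 0.85781; Si = 0.85781, O = 1.71562.
ΣO = 2.57925; factor = 3/ΣO = 1.16313.
Si apfu = 0.85781 × 1.16313 = 0.998.

0.998 Si apfu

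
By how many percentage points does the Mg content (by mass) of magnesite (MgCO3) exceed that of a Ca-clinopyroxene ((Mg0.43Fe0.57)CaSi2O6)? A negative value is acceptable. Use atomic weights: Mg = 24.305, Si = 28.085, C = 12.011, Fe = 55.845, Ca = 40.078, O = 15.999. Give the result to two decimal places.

M(MgCO3) = 84.313 g/mol, so wt% Mg = 24.305/84.313 × 100 = 28.83%.
M((Mg0.43Fe0.57)CaSi2O6) = 234.525 g/mol, so wt% Mg = 10.451/234.525 × 100 = 4.46%.
28.83 − 4.46 = 24.37 pp.

24.37 percentage points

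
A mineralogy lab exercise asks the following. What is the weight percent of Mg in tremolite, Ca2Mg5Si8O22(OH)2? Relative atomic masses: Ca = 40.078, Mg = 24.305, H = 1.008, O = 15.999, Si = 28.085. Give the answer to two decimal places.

M(Ca2Mg5Si8O22(OH)2) = 812.353 g/mol.
Mg contributes 5 × 24.305 = 121.525 g per mole.
121.525/812.353 = 0.1496 → 14.96%.

14.96 wt%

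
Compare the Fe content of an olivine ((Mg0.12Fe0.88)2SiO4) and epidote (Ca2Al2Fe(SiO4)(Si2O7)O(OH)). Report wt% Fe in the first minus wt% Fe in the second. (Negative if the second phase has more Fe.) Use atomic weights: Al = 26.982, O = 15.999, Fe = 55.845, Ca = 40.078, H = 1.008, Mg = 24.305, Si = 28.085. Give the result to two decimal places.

First mineral: 98.287 g Fe in 196.201 g formula = 50.10 wt% Fe.
Second mineral: 55.845 g Fe in 483.215 g formula = 11.56 wt% Fe.
50.10% − 11.56% gives a difference of 38.54 percentage points.

38.54 percentage points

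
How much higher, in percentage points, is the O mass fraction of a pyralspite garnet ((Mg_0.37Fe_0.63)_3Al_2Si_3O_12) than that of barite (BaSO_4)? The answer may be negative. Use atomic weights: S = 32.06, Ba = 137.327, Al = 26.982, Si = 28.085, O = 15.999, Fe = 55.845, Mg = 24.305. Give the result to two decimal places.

14.07 percentage points

O in (Mg_0.37Fe_0.63)_3Al_2Si_3O_12: molar mass 462.733 g/mol; 12×15.999 = 191.988 g → 41.49 wt%.
O in BaSO_4: molar mass 233.383 g/mol; 4×15.999 = 63.996 g → 27.42 wt%.
Difference = 41.49 − 27.42 = 14.07 percentage points.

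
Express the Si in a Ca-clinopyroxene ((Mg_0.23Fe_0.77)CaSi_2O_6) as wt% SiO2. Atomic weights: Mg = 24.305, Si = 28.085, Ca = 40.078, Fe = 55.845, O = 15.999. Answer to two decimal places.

M((Mg_0.23Fe_0.77)CaSi_2O_6) = 240.833 g/mol; M(SiO2) = 60.083 g/mol.
Moles SiO2 per formula unit = 2 Si ÷ 1 = 2.0000.
SiO2 fraction = (2.0000 × 60.083) / 240.833 = 120.166/240.833 = 0.4990.

49.90 wt%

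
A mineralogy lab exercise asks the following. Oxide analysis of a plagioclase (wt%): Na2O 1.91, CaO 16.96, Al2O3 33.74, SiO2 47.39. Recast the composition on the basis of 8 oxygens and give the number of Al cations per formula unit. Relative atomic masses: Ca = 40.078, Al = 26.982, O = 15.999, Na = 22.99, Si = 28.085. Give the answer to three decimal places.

1.824 Al apfu

Na2O: 1.91/61.979 = 0.03082 mol → 0.06164 mol Na, 0.03082 mol O.
CaO: 16.96/56.077 = 0.30244 mol → 0.30244 mol Ca, 0.30244 mol O.
Al2O3: 33.74/101.961 = 0.33091 mol → 0.66182 mol Al, 0.99273 mol O.
SiO2: 47.39/60.083 = 0.78874 mol → 0.78874 mol Si, 1.57748 mol O.
Total oxygen = 2.90347 mol. Normalization factor = 8/2.90347 = 2.75532.
Al per 8 O = 0.66182 × 2.75532 = 1.824.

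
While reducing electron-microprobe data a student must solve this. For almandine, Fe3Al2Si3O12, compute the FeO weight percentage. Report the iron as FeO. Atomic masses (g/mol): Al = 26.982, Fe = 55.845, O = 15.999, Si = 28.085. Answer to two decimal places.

43.30 wt%

Molar mass of Fe3Al2Si3O12 = 3*55.845 + 2*26.982 + 3*28.085 + 12*15.999 = 497.742 g/mol.
Each formula unit contains 3 Fe, equivalent to 3/1 = 3.0000 mol FeO.
M(FeO) = 1×55.845 + 1×15.999 = 71.844 g/mol.
Mass of FeO per formula unit = 3.0000 × 71.844 = 215.532 g.
FeO wt% = 215.532 / 497.742 × 100 = 43.30%.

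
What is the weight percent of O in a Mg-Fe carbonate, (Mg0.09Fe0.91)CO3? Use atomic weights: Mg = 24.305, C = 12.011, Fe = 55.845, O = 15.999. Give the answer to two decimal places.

42.47 weight percent

M((Mg0.09Fe0.91)CO3) = 113.014 g/mol.
O contributes 3 × 15.999 = 47.997 g per mole.
47.997/113.014 = 0.4247 → 42.47%.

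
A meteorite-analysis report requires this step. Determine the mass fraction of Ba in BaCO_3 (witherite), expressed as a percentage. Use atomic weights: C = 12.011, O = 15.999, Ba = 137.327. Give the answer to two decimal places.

69.59 mass %

M(BaCO_3) = 197.335 g/mol.
Ba contributes 1 × 137.327 = 137.327 g per mole.
137.327/197.335 = 0.6959 → 69.59%.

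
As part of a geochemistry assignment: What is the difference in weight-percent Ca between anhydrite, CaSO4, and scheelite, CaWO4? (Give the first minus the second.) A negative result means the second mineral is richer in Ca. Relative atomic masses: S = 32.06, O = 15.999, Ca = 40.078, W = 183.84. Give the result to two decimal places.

15.52 percentage points

First mineral: 40.078 g Ca in 136.134 g formula = 29.44 wt% Ca.
Second mineral: 40.078 g Ca in 287.914 g formula = 13.92 wt% Ca.
29.44% − 13.92% gives a difference of 15.52 percentage points.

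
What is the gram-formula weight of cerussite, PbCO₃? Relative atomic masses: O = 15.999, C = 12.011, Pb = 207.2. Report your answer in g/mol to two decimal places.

M = 1×207.2 + 1×12.011 + 3×15.999

267.21 g/mol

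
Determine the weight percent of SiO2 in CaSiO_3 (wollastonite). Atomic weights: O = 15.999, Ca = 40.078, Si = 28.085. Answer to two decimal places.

Formula mass = 116.160 g/mol.
1 Si → 1.0000 mol SiO2 per formula unit; M(SiO2) = 60.083, so SiO2 mass = 60.083 g.
60.083/116.160 × 100 = 51.72 wt%.

51.72 wt%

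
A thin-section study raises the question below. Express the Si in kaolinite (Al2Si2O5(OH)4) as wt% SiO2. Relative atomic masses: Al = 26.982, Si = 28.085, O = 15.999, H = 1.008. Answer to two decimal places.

M(Al2Si2O5(OH)4) = 258.157 g/mol; M(SiO2) = 60.083 g/mol.
Moles SiO2 per formula unit = 2 Si ÷ 1 = 2.0000.
SiO2 fraction = (2.0000 × 60.083) / 258.157 = 120.166/258.157 = 0.4655.

46.55 wt%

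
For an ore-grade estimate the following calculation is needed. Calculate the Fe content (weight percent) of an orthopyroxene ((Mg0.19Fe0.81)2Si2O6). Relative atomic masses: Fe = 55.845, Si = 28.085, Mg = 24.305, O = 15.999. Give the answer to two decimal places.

35.92 weight percent

Formula mass = 0.38·24.305 + 1.62·55.845 + 2·28.085 + 6·15.999 = 251.869 g/mol, of which 90.469 g is Fe.
So Fe makes up 90.469/251.869 = 0.3592 of the mass, i.e. 35.92%.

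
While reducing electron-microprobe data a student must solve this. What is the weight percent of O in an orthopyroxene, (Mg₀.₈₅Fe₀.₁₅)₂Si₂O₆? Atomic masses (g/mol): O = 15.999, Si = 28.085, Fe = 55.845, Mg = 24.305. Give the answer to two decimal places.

M((Mg₀.₈₅Fe₀.₁₅)₂Si₂O₆) = 210.236 g/mol.
O contributes 6 × 15.999 = 95.994 g per mole.
95.994/210.236 = 0.4566 → 45.66%.

45.66 weight percent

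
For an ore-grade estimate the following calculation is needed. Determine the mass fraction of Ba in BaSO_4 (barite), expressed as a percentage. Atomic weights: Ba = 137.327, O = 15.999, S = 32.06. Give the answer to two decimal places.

Formula mass = 1*137.327 + 1*32.06 + 4*15.999 = 233.383 g/mol, of which 137.327 g is Ba.
So Ba makes up 137.327/233.383 = 0.5884 of the mass, i.e. 58.84%.

58.84 weight percent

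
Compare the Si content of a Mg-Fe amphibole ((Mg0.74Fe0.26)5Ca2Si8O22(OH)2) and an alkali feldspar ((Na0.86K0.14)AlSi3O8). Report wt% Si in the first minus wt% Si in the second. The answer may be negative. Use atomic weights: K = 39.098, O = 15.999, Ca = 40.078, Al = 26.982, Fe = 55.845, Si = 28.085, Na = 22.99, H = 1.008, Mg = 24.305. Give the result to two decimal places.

Si in (Mg0.74Fe0.26)5Ca2Si8O22(OH)2: molar mass 853.355 g/mol; 8×28.085 = 224.680 g → 26.33 wt%.
Si in (Na0.86K0.14)AlSi3O8: molar mass 264.474 g/mol; 3×28.085 = 84.255 g → 31.86 wt%.
Difference = 26.33 − 31.86 = -5.53 percentage points.

-5.53 percentage points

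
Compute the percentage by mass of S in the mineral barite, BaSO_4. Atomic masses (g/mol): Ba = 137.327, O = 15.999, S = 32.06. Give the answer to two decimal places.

Formula mass = 1×137.327 + 1×32.06 + 4×15.999 = 233.383 g/mol, of which 32.060 g is S.
So S makes up 32.060/233.383 = 0.1374 of the mass, i.e. 13.74%.

13.74 mass %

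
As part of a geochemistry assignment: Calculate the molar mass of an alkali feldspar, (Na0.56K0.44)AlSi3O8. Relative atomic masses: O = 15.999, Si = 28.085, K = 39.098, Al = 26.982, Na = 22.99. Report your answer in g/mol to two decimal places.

269.31 g/mol

M = 0.56×22.99 + 0.44×39.098 + 1×26.982 + 3×28.085 + 8×15.999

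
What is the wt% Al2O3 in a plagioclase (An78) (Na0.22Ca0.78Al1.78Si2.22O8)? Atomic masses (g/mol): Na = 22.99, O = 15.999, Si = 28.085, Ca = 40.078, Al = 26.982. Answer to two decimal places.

Formula mass = 274.687 g/mol.
1.78 Al → 0.8900 mol Al2O3 per formula unit; M(Al2O3) = 101.961, so Al2O3 mass = 90.745 g.
90.745/274.687 × 100 = 33.04 wt%.

33.04 wt%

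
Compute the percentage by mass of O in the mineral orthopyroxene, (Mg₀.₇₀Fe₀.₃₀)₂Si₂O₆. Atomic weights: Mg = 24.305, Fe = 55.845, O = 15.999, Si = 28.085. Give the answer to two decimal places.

43.69 mass %

Molar mass of (Mg₀.₇₀Fe₀.₃₀)₂Si₂O₆: 1.40*24.305 + 0.60*55.845 + 2*28.085 + 6*15.999 = 219.698 g/mol.
Mass of O per formula unit: 6 × 15.999 = 95.994 g.
Weight fraction O = 95.994 / 219.698 = 0.4369.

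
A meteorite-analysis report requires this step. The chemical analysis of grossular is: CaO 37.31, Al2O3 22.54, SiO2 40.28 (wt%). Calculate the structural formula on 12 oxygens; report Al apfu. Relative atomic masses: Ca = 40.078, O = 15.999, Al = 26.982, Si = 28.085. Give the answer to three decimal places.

37.31 wt% CaO ÷ 56.077 g/mol = 0.66534 mol, giving 0.66534 Ca and 0.66534 O.
22.54 wt% Al2O3 ÷ 101.961 g/mol = 0.22106 mol, giving 0.44212 Al and 0.66318 O.
40.28 wt% SiO2 ÷ 60.083 g/mol = 0.67041 mol, giving 0.67041 Si and 1.34082 O.
Oxygen sums to 2.66934; scaling by 12/2.66934 = 4.49549 puts the formula on 12 O.
Al: 0.44212 × 4.49549 = 1.988 atoms per formula unit.

1.988 Al apfu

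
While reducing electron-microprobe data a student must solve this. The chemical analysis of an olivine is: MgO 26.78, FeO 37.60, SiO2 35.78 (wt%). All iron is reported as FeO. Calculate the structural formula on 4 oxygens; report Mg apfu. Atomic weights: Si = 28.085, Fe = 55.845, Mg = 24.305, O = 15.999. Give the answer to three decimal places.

1.117 Mg apfu

MgO: 26.78/40.304 = 0.66445 mol → 0.66445 mol Mg, 0.66445 mol O.
FeO: 37.60/71.844 = 0.52336 mol → 0.52336 mol Fe, 0.52336 mol O.
SiO2: 35.78/60.083 = 0.59551 mol → 0.59551 mol Si, 1.19102 mol O.
Total oxygen = 2.37883 mol. Normalization factor = 4/2.37883 = 1.68150.
Mg per 4 O = 0.66445 × 1.68150 = 1.117.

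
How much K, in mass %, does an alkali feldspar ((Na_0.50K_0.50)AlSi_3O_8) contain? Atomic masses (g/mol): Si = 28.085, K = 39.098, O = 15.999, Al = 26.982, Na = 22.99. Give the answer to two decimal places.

7.23 mass %

M((Na_0.50K_0.50)AlSi_3O_8) = 270.273 g/mol.
K contributes 0.50 × 39.098 = 19.549 g per mole.
19.549/270.273 = 0.0723 → 7.23%.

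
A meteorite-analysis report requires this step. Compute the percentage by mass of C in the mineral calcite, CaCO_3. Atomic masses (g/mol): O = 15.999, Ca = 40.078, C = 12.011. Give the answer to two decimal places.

12.00 wt%

Formula mass = 1·40.078 + 1·12.011 + 3·15.999 = 100.086 g/mol, of which 12.011 g is C.
So C makes up 12.011/100.086 = 0.1200 of the mass, i.e. 12.00%.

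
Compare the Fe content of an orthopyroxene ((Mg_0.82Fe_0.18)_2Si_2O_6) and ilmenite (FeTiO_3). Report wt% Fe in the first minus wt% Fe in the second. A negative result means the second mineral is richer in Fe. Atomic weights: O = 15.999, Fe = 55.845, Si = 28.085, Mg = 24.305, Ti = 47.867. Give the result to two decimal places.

-27.33 percentage points

M((Mg_0.82Fe_0.18)_2Si_2O_6) = 212.128 g/mol, so wt% Fe = 20.104/212.128 × 100 = 9.48%.
M(FeTiO_3) = 151.709 g/mol, so wt% Fe = 55.845/151.709 × 100 = 36.81%.
9.48 − 36.81 = -27.33 pp.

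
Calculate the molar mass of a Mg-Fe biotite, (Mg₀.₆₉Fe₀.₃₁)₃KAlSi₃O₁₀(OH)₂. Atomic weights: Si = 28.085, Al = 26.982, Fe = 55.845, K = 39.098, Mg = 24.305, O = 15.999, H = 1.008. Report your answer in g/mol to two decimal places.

446.59 g/mol

The formula mass is the sum 2.07·24.305 + 0.93·55.845 + 1·39.098 + 1·26.982 + 3·28.085 + 12·15.999 + 2·1.008.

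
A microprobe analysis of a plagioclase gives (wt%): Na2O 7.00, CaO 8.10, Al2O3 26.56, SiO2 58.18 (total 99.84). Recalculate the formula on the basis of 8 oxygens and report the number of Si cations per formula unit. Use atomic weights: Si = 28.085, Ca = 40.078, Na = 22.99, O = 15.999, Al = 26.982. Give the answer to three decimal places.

2.603 Si apfu

7.00 wt% Na2O ÷ 61.979 g/mol = 0.11294 mol, giving 0.22588 Na and 0.11294 O.
8.10 wt% CaO ÷ 56.077 g/mol = 0.14444 mol, giving 0.14444 Ca and 0.14444 O.
26.56 wt% Al2O3 ÷ 101.961 g/mol = 0.26049 mol, giving 0.52098 Al and 0.78147 O.
58.18 wt% SiO2 ÷ 60.083 g/mol = 0.96833 mol, giving 0.96833 Si and 1.93666 O.
Oxygen sums to 2.97551; scaling by 8/2.97551 = 2.68861 puts the formula on 8 O.
Si: 0.96833 × 2.68861 = 2.603 atoms per formula unit.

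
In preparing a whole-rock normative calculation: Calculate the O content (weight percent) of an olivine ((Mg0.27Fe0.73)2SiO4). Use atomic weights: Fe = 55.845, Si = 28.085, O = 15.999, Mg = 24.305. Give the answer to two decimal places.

M((Mg0.27Fe0.73)2SiO4) = 186.739 g/mol.
O contributes 4 × 15.999 = 63.996 g per mole.
63.996/186.739 = 0.3427 → 34.27%.

34.27 weight percent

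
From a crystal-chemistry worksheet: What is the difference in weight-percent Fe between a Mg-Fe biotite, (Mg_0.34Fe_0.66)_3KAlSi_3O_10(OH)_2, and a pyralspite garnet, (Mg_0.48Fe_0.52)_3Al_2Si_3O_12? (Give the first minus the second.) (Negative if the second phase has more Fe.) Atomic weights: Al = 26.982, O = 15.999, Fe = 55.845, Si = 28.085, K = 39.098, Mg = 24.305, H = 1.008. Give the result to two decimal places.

M((Mg_0.34Fe_0.66)_3KAlSi_3O_10(OH)_2) = 479.703 g/mol, so wt% Fe = 110.573/479.703 × 100 = 23.05%.
M((Mg_0.48Fe_0.52)_3Al_2Si_3O_12) = 452.324 g/mol, so wt% Fe = 87.118/452.324 × 100 = 19.26%.
23.05 − 19.26 = 3.79 pp.

3.79 percentage points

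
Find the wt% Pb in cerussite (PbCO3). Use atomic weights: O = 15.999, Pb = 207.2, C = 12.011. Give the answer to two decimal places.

Formula mass = 1·207.2 + 1·12.011 + 3·15.999 = 267.208 g/mol, of which 207.200 g is Pb.
So Pb makes up 207.200/267.208 = 0.7754 of the mass, i.e. 77.54%.

77.54 weight percent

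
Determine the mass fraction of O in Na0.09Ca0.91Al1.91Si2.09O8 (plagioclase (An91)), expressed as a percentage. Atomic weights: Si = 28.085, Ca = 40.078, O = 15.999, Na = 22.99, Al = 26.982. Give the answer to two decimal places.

46.25 weight percent

Formula mass = 0.09·22.99 + 0.91·40.078 + 1.91·26.982 + 2.09·28.085 + 8·15.999 = 276.765 g/mol, of which 127.992 g is O.
So O makes up 127.992/276.765 = 0.4625 of the mass, i.e. 46.25%.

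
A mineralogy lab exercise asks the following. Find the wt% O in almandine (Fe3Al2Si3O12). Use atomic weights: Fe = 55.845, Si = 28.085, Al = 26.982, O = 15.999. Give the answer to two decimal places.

M(Fe3Al2Si3O12) = 497.742 g/mol.
O contributes 12 × 15.999 = 191.988 g per mole.
191.988/497.742 = 0.3857 → 38.57%.

38.57 wt%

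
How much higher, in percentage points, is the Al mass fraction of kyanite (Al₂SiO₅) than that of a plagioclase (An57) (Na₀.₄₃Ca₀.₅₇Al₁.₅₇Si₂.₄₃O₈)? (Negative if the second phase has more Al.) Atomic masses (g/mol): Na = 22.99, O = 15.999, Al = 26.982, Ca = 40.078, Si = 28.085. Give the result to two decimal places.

First mineral: 53.964 g Al in 162.044 g formula = 33.30 wt% Al.
Second mineral: 42.362 g Al in 271.330 g formula = 15.61 wt% Al.
33.30% − 15.61% gives a difference of 17.69 percentage points.

17.69 percentage points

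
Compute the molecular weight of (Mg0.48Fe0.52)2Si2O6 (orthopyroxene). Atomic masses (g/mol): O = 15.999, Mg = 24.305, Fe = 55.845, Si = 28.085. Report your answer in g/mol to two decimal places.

233.58 g/mol

The formula mass is the sum 0.96*24.305 + 1.04*55.845 + 2*28.085 + 6*15.999.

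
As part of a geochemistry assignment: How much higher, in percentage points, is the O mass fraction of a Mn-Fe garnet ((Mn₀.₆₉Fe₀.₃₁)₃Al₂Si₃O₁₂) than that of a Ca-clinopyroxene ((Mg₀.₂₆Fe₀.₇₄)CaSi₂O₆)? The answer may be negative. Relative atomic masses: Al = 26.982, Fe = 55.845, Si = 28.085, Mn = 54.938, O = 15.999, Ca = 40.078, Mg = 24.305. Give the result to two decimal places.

O in (Mn₀.₆₉Fe₀.₃₁)₃Al₂Si₃O₁₂: molar mass 495.865 g/mol; 12×15.999 = 191.988 g → 38.72 wt%.
O in (Mg₀.₂₆Fe₀.₇₄)CaSi₂O₆: molar mass 239.887 g/mol; 6×15.999 = 95.994 g → 40.02 wt%.
Difference = 38.72 − 40.02 = -1.30 percentage points.

-1.30 percentage points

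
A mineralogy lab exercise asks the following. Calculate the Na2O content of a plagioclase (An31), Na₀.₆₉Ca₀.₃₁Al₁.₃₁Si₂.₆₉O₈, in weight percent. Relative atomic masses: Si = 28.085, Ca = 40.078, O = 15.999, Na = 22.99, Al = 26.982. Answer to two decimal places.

8.00 wt%

Formula mass = 267.174 g/mol.
0.69 Na → 0.3450 mol Na2O per formula unit; M(Na2O) = 61.979, so Na2O mass = 21.383 g.
21.383/267.174 × 100 = 8.00 wt%.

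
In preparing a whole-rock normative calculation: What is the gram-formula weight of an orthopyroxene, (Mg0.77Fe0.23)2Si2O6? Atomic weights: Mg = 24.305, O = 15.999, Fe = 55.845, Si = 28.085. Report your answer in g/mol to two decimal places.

215.28 g/mol

The formula mass is the sum 1.54·24.305 + 0.46·55.845 + 2·28.085 + 6·15.999.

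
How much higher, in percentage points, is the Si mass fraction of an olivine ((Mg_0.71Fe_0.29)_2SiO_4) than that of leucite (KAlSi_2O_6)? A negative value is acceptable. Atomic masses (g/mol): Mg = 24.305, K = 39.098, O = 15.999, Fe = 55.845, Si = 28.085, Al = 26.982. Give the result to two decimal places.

-8.07 percentage points

Si in (Mg_0.71Fe_0.29)_2SiO_4: molar mass 158.984 g/mol; 1×28.085 = 28.085 g → 17.67 wt%.
Si in KAlSi_2O_6: molar mass 218.244 g/mol; 2×28.085 = 56.170 g → 25.74 wt%.
Difference = 17.67 − 25.74 = -8.07 percentage points.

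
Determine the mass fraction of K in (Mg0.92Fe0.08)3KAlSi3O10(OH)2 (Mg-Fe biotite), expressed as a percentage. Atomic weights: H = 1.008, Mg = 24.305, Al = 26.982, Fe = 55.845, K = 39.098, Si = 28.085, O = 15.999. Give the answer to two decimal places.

M((Mg0.92Fe0.08)3KAlSi3O10(OH)2) = 424.824 g/mol.
K contributes 1 × 39.098 = 39.098 g per mole.
39.098/424.824 = 0.0920 → 9.20%.

9.20 weight percent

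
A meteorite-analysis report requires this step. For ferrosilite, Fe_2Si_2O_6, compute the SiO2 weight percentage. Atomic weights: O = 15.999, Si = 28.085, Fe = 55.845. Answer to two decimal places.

Formula mass = 263.854 g/mol.
2 Si → 2.0000 mol SiO2 per formula unit; M(SiO2) = 60.083, so SiO2 mass = 120.166 g.
120.166/263.854 × 100 = 45.54 wt%.

45.54 wt%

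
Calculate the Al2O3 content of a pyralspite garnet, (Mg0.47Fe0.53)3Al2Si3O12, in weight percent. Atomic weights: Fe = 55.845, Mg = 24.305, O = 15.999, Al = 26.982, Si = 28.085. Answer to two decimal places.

22.49 wt%

M((Mg0.47Fe0.53)3Al2Si3O12) = 453.271 g/mol; M(Al2O3) = 101.961 g/mol.
Moles Al2O3 per formula unit = 2 Al ÷ 2 = 1.0000.
Al2O3 fraction = (1.0000 × 101.961) / 453.271 = 101.961/453.271 = 0.2249.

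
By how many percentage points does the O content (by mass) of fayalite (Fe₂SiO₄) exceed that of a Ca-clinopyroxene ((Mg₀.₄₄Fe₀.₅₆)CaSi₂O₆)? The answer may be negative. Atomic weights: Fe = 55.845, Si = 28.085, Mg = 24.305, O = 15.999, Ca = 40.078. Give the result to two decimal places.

-9.58 percentage points

M(Fe₂SiO₄) = 203.771 g/mol, so wt% O = 63.996/203.771 × 100 = 31.41%.
M((Mg₀.₄₄Fe₀.₅₆)CaSi₂O₆) = 234.209 g/mol, so wt% O = 95.994/234.209 × 100 = 40.99%.
31.41 − 40.99 = -9.58 pp.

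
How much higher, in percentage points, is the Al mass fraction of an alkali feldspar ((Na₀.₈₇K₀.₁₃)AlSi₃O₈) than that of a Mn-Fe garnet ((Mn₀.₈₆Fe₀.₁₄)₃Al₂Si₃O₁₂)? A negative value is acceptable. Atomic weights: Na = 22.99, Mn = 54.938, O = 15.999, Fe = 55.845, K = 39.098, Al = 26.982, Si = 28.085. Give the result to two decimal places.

-0.68 percentage points

M((Na₀.₈₇K₀.₁₃)AlSi₃O₈) = 264.313 g/mol, so wt% Al = 26.982/264.313 × 100 = 10.21%.
M((Mn₀.₈₆Fe₀.₁₄)₃Al₂Si₃O₁₂) = 495.402 g/mol, so wt% Al = 53.964/495.402 × 100 = 10.89%.
10.21 − 10.89 = -0.68 pp.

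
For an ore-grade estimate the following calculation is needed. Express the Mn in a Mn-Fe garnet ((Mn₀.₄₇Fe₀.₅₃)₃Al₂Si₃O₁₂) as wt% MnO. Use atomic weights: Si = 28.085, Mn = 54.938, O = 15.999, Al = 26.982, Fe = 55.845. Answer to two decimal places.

M((Mn₀.₄₇Fe₀.₅₃)₃Al₂Si₃O₁₂) = 496.463 g/mol; M(MnO) = 70.937 g/mol.
Moles MnO per formula unit = 1.41 Mn ÷ 1 = 1.4100.
MnO fraction = (1.4100 × 70.937) / 496.463 = 100.021/496.463 = 0.2015.

20.15 wt%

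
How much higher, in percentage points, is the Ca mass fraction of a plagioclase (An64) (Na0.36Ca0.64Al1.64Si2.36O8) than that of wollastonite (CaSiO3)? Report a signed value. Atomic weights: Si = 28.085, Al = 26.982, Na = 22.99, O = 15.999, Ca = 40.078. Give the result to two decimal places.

M(Na0.36Ca0.64Al1.64Si2.36O8) = 272.449 g/mol, so wt% Ca = 25.650/272.449 × 100 = 9.41%.
M(CaSiO3) = 116.160 g/mol, so wt% Ca = 40.078/116.160 × 100 = 34.50%.
9.41 − 34.50 = -25.09 pp.

-25.09 percentage points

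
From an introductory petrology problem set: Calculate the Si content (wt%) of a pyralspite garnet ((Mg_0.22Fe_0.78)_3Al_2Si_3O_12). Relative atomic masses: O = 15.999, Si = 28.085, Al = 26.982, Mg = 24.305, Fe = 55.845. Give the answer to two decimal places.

17.67 wt%

Molar mass of (Mg_0.22Fe_0.78)_3Al_2Si_3O_12: 0.66×24.305 + 2.34×55.845 + 2×26.982 + 3×28.085 + 12×15.999 = 476.926 g/mol.
Mass of Si per formula unit: 3 × 28.085 = 84.255 g.
Weight fraction Si = 84.255 / 476.926 = 0.1767.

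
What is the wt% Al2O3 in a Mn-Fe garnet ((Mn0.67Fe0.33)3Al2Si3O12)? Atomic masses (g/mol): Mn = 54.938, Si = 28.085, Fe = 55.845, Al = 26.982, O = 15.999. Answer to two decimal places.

Formula mass = 495.919 g/mol.
2 Al → 1.0000 mol Al2O3 per formula unit; M(Al2O3) = 101.961, so Al2O3 mass = 101.961 g.
101.961/495.919 × 100 = 20.56 wt%.

20.56 wt%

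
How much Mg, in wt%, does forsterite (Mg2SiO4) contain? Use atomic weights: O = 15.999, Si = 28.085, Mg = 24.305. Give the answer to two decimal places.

Formula mass = 2·24.305 + 1·28.085 + 4·15.999 = 140.691 g/mol, of which 48.610 g is Mg.
So Mg makes up 48.610/140.691 = 0.3455 of the mass, i.e. 34.55%.

34.55 wt%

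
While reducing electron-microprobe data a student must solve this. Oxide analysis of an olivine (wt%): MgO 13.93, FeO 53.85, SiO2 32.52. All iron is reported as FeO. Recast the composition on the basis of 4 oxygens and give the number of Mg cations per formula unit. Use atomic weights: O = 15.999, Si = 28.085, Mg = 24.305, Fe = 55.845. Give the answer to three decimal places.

MgO: 13.93/40.304 = 0.34562 mol → 0.34562 mol Mg, 0.34562 mol O.
FeO: 53.85/71.844 = 0.74954 mol → 0.74954 mol Fe, 0.74954 mol O.
SiO2: 32.52/60.083 = 0.54125 mol → 0.54125 mol Si, 1.08250 mol O.
Total oxygen = 2.17766 mol. Normalization factor = 4/2.17766 = 1.83683.
Mg per 4 O = 0.34562 × 1.83683 = 0.635.

0.635 Mg apfu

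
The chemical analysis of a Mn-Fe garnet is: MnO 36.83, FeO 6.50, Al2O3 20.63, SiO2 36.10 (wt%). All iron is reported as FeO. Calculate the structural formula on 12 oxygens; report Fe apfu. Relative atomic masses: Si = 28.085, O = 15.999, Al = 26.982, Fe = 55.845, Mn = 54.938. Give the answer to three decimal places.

0.449 Fe apfu

MnO: 36.83/70.937 = 0.51919 mol → 0.51919 mol Mn, 0.51919 mol O.
FeO: 6.50/71.844 = 0.09047 mol → 0.09047 mol Fe, 0.09047 mol O.
Al2O3: 20.63/101.961 = 0.20233 mol → 0.40466 mol Al, 0.60699 mol O.
SiO2: 36.10/60.083 = 0.60084 mol → 0.60084 mol Si, 1.20168 mol O.
Total oxygen = 2.41833 mol. Normalization factor = 12/2.41833 = 4.96210.
Fe per 12 O = 0.09047 × 4.96210 = 0.449.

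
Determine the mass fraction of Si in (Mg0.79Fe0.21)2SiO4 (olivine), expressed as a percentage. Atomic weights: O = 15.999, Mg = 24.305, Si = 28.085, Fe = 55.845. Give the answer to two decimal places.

Molar mass of (Mg0.79Fe0.21)2SiO4: 1.58×24.305 + 0.42×55.845 + 1×28.085 + 4×15.999 = 153.938 g/mol.
Mass of Si per formula unit: 1 × 28.085 = 28.085 g.
Weight fraction Si = 28.085 / 153.938 = 0.1824.

18.24 mass %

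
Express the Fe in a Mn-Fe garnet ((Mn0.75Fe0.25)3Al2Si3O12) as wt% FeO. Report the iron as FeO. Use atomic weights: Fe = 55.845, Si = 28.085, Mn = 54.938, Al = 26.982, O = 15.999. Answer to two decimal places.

10.87 wt%

Formula mass = 495.701 g/mol.
0.75 Fe → 0.7500 mol FeO per formula unit; M(FeO) = 71.844, so FeO mass = 53.883 g.
53.883/495.701 × 100 = 10.87 wt%.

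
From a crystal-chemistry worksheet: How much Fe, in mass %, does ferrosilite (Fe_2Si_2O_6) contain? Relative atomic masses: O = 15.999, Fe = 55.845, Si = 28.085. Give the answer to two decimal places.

Molar mass of Fe_2Si_2O_6: 2·55.845 + 2·28.085 + 6·15.999 = 263.854 g/mol.
Mass of Fe per formula unit: 2 × 55.845 = 111.690 g.
Weight fraction Fe = 111.690 / 263.854 = 0.4233.

42.33 mass %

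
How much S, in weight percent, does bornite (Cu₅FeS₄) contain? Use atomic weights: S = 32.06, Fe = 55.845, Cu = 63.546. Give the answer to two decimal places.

Molar mass of Cu₅FeS₄: 5·63.546 + 1·55.845 + 4·32.06 = 501.815 g/mol.
Mass of S per formula unit: 4 × 32.06 = 128.240 g.
Weight fraction S = 128.240 / 501.815 = 0.2556.

25.56 weight percent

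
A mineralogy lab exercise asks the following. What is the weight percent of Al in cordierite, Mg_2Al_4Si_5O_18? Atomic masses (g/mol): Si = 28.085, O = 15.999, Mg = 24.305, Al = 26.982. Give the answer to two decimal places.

18.45 weight percent

Formula mass = 2*24.305 + 4*26.982 + 5*28.085 + 18*15.999 = 584.945 g/mol, of which 107.928 g is Al.
So Al makes up 107.928/584.945 = 0.1845 of the mass, i.e. 18.45%.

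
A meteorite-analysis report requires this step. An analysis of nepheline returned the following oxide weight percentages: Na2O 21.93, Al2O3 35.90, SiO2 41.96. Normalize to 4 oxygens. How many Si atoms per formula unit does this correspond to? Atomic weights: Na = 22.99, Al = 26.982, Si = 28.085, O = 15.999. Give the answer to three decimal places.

0.995 Si apfu

Na2O: 21.93/61.979 = 0.35383 mol → 0.70766 mol Na, 0.35383 mol O.
Al2O3: 35.90/101.961 = 0.35210 mol → 0.70420 mol Al, 1.05630 mol O.
SiO2: 41.96/60.083 = 0.69837 mol → 0.69837 mol Si, 1.39674 mol O.
Total oxygen = 2.80687 mol. Normalization factor = 4/2.80687 = 1.42507.
Si per 4 O = 0.69837 × 1.42507 = 0.995.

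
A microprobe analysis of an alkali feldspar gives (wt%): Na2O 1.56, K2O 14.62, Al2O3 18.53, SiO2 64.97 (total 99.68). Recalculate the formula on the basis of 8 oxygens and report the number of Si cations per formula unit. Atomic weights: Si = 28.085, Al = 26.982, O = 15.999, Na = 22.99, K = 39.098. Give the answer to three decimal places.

Na2O (M=61.979): mol = 0.02517; Na = 0.05034, O = 0.02517.
K2O (M=94.195): mol = 0.15521; K = 0.31042, O = 0.15521.
Al2O3 (M=101.961): mol = 0.18174; Al = 0.36348, O = 0.54522.
SiO2 (M=60.083): mol = 1.08134; Si = 1.08134, O = 2.16268.
ΣO = 2.88828; factor = 8/ΣO = 2.76981.
Si apfu = 1.08134 × 2.76981 = 2.995.

2.995 Si apfu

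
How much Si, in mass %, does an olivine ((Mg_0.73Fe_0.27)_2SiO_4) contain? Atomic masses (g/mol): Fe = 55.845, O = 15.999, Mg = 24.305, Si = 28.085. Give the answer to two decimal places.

17.81 mass %

M((Mg_0.73Fe_0.27)_2SiO_4) = 157.723 g/mol.
Si contributes 1 × 28.085 = 28.085 g per mole.
28.085/157.723 = 0.1781 → 17.81%.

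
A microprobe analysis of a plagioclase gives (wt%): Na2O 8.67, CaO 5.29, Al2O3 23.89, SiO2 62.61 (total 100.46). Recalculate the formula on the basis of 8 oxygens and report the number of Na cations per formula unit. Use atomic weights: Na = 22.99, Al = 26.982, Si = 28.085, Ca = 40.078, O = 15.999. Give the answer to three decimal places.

Na2O: 8.67/61.979 = 0.13989 mol → 0.27978 mol Na, 0.13989 mol O.
CaO: 5.29/56.077 = 0.09433 mol → 0.09433 mol Ca, 0.09433 mol O.
Al2O3: 23.89/101.961 = 0.23431 mol → 0.46862 mol Al, 0.70293 mol O.
SiO2: 62.61/60.083 = 1.04206 mol → 1.04206 mol Si, 2.08412 mol O.
Total oxygen = 3.02127 mol. Normalization factor = 8/3.02127 = 2.64789.
Na per 8 O = 0.27978 × 2.64789 = 0.741.

0.741 Na apfu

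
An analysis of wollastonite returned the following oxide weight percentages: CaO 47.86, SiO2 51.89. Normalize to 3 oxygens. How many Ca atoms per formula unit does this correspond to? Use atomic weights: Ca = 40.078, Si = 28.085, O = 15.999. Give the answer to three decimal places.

0.992 Ca apfu

CaO: 47.86/56.077 = 0.85347 mol → 0.85347 mol Ca, 0.85347 mol O.
SiO2: 51.89/60.083 = 0.86364 mol → 0.86364 mol Si, 1.72728 mol O.
Total oxygen = 2.58075 mol. Normalization factor = 3/2.58075 = 1.16245.
Ca per 3 O = 0.85347 × 1.16245 = 0.992.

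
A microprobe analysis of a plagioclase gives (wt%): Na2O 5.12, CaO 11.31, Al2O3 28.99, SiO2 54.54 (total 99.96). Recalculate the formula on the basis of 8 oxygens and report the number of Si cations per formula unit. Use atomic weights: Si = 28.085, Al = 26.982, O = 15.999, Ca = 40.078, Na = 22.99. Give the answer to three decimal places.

5.12 wt% Na2O ÷ 61.979 g/mol = 0.08261 mol, giving 0.16522 Na and 0.08261 O.
11.31 wt% CaO ÷ 56.077 g/mol = 0.20169 mol, giving 0.20169 Ca and 0.20169 O.
28.99 wt% Al2O3 ÷ 101.961 g/mol = 0.28432 mol, giving 0.56864 Al and 0.85296 O.
54.54 wt% SiO2 ÷ 60.083 g/mol = 0.90774 mol, giving 0.90774 Si and 1.81548 O.
Oxygen sums to 2.95274; scaling by 8/2.95274 = 2.70935 puts the formula on 8 O.
Si: 0.90774 × 2.70935 = 2.459 atoms per formula unit.

2.459 Si apfu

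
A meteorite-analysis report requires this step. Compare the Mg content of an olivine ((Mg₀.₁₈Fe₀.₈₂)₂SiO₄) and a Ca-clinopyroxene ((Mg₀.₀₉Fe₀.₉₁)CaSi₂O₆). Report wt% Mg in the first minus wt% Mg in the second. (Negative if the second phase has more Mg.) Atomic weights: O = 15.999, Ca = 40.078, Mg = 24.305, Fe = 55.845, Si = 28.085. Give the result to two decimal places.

First mineral: 8.750 g Mg in 192.417 g formula = 4.55 wt% Mg.
Second mineral: 2.187 g Mg in 245.248 g formula = 0.89 wt% Mg.
4.55% − 0.89% gives a difference of 3.66 percentage points.

3.66 percentage points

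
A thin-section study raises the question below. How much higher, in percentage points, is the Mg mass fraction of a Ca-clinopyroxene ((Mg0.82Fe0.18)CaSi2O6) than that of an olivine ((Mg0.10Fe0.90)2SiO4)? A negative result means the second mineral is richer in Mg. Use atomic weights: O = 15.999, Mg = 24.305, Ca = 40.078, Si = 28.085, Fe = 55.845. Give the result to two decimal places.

6.51 percentage points

First mineral: 19.930 g Mg in 222.224 g formula = 8.97 wt% Mg.
Second mineral: 4.861 g Mg in 197.463 g formula = 2.46 wt% Mg.
8.97% − 2.46% gives a difference of 6.51 percentage points.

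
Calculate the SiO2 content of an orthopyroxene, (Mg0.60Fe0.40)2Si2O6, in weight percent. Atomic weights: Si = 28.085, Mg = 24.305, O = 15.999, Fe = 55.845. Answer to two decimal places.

53.17 wt%

Molar mass of (Mg0.60Fe0.40)2Si2O6 = 1.20·24.305 + 0.80·55.845 + 2·28.085 + 6·15.999 = 226.006 g/mol.
Each formula unit contains 2 Si, equivalent to 2/1 = 2.0000 mol SiO2.
M(SiO2) = 1×28.085 + 2×15.999 = 60.083 g/mol.
Mass of SiO2 per formula unit = 2.0000 × 60.083 = 120.166 g.
SiO2 wt% = 120.166 / 226.006 × 100 = 53.17%.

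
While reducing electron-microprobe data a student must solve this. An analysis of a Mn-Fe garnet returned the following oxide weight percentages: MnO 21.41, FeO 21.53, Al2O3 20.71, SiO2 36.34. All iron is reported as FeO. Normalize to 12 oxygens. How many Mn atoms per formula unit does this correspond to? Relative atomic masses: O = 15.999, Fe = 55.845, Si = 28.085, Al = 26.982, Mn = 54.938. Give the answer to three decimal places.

21.41 wt% MnO ÷ 70.937 g/mol = 0.30182 mol, giving 0.30182 Mn and 0.30182 O.
21.53 wt% FeO ÷ 71.844 g/mol = 0.29968 mol, giving 0.29968 Fe and 0.29968 O.
20.71 wt% Al2O3 ÷ 101.961 g/mol = 0.20312 mol, giving 0.40624 Al and 0.60936 O.
36.34 wt% SiO2 ÷ 60.083 g/mol = 0.60483 mol, giving 0.60483 Si and 1.20966 O.
Oxygen sums to 2.42052; scaling by 12/2.42052 = 4.95761 puts the formula on 12 O.
Mn: 0.30182 × 4.95761 = 1.496 atoms per formula unit.

1.496 Mn apfu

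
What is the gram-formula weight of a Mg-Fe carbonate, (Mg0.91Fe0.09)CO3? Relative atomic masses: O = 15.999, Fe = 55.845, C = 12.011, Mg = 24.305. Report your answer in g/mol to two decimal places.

87.15 g/mol

The formula mass is the sum 0.91(24.305) + 0.09(55.845) + 1(12.011) + 3(15.999).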